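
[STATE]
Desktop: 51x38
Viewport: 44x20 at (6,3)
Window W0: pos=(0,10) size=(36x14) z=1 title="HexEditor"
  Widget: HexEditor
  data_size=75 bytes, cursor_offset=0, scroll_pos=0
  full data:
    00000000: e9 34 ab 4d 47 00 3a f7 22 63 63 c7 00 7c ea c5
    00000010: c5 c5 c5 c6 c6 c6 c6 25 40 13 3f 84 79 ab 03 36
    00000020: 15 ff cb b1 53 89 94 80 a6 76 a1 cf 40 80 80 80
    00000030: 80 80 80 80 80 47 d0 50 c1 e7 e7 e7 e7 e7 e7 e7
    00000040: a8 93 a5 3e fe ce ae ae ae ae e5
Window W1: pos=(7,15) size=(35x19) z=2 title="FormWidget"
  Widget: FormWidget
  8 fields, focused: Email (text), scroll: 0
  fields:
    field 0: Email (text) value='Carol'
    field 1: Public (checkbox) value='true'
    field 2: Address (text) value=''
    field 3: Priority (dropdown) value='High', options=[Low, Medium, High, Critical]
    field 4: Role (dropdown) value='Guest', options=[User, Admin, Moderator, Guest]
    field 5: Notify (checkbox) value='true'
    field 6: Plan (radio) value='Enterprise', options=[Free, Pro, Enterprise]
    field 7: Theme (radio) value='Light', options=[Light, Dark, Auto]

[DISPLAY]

                                            
                                            
                                            
                                            
                                            
                                            
                                            
━━━━━━━━━━━━━━━━━━━━━━━━━━━━━┓              
ditor                        ┃              
─────────────────────────────┨              
000  E9 34 ab 4d 47 00 3a f7 ┃              
010  c5 c5 c5 c6 c6 c6 c6 25 ┃              
0┏━━━━━━━━━━━━━━━━━━━━━━━━━━━━━━━━━┓        
0┃ FormWidget                      ┃        
0┠─────────────────────────────────┨        
 ┃> Email:      [Carol            ]┃        
 ┃  Public:     [x]                ┃        
 ┃  Address:    [                 ]┃        
 ┃  Priority:   [High            ▼]┃        
 ┃  Role:       [Guest           ▼]┃        


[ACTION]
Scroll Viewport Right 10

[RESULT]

                                            
                                            
                                            
                                            
                                            
                                            
                                            
━━━━━━━━━━━━━━━━━━━━━━━━━━━━┓               
itor                        ┃               
────────────────────────────┨               
00  E9 34 ab 4d 47 00 3a f7 ┃               
10  c5 c5 c5 c6 c6 c6 c6 25 ┃               
┏━━━━━━━━━━━━━━━━━━━━━━━━━━━━━━━━━┓         
┃ FormWidget                      ┃         
┠─────────────────────────────────┨         
┃> Email:      [Carol            ]┃         
┃  Public:     [x]                ┃         
┃  Address:    [                 ]┃         
┃  Priority:   [High            ▼]┃         
┃  Role:       [Guest           ▼]┃         


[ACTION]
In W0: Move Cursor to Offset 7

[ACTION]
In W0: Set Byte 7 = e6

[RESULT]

                                            
                                            
                                            
                                            
                                            
                                            
                                            
━━━━━━━━━━━━━━━━━━━━━━━━━━━━┓               
itor                        ┃               
────────────────────────────┨               
00  e9 34 ab 4d 47 00 3a E6 ┃               
10  c5 c5 c5 c6 c6 c6 c6 25 ┃               
┏━━━━━━━━━━━━━━━━━━━━━━━━━━━━━━━━━┓         
┃ FormWidget                      ┃         
┠─────────────────────────────────┨         
┃> Email:      [Carol            ]┃         
┃  Public:     [x]                ┃         
┃  Address:    [                 ]┃         
┃  Priority:   [High            ▼]┃         
┃  Role:       [Guest           ▼]┃         


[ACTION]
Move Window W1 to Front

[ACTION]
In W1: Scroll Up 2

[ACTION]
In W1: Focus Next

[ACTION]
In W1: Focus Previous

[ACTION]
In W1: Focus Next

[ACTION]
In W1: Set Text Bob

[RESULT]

                                            
                                            
                                            
                                            
                                            
                                            
                                            
━━━━━━━━━━━━━━━━━━━━━━━━━━━━┓               
itor                        ┃               
────────────────────────────┨               
00  e9 34 ab 4d 47 00 3a E6 ┃               
10  c5 c5 c5 c6 c6 c6 c6 25 ┃               
┏━━━━━━━━━━━━━━━━━━━━━━━━━━━━━━━━━┓         
┃ FormWidget                      ┃         
┠─────────────────────────────────┨         
┃  Email:      [Carol            ]┃         
┃> Public:     [x]                ┃         
┃  Address:    [                 ]┃         
┃  Priority:   [High            ▼]┃         
┃  Role:       [Guest           ▼]┃         


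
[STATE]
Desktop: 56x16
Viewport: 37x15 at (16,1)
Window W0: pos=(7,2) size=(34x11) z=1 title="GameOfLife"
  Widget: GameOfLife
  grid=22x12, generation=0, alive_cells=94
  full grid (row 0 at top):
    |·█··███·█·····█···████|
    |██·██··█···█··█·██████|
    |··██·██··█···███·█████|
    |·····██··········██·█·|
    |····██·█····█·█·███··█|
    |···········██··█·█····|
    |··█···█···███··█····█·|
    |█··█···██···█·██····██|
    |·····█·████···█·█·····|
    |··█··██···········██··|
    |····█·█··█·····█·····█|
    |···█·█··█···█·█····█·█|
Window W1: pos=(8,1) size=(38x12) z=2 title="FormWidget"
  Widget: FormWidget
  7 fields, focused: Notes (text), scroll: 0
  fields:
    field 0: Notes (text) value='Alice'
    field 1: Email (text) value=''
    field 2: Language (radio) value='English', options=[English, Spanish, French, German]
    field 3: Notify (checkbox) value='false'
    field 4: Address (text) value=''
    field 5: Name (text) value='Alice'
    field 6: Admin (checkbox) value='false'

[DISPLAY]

━━━━━━━━━━━━━━━━━━━━━━━━━━━━━┓       
dget                         ┃       
─────────────────────────────┨       
:      [Alice               ]┃       
:      [                    ]┃       
age:   (●) English  ( ) Spani┃       
y:     [ ]                   ┃       
ss:    [                    ]┃       
       [Alice               ]┃       
:      [ ]                   ┃       
                             ┃       
━━━━━━━━━━━━━━━━━━━━━━━━━━━━━┛       
                                     
                                     
                                     


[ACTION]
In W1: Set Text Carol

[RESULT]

━━━━━━━━━━━━━━━━━━━━━━━━━━━━━┓       
dget                         ┃       
─────────────────────────────┨       
:      [Carol               ]┃       
:      [                    ]┃       
age:   (●) English  ( ) Spani┃       
y:     [ ]                   ┃       
ss:    [                    ]┃       
       [Alice               ]┃       
:      [ ]                   ┃       
                             ┃       
━━━━━━━━━━━━━━━━━━━━━━━━━━━━━┛       
                                     
                                     
                                     


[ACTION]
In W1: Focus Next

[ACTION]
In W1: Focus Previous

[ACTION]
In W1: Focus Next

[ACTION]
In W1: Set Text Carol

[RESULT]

━━━━━━━━━━━━━━━━━━━━━━━━━━━━━┓       
dget                         ┃       
─────────────────────────────┨       
:      [Carol               ]┃       
:      [Carol               ]┃       
age:   (●) English  ( ) Spani┃       
y:     [ ]                   ┃       
ss:    [                    ]┃       
       [Alice               ]┃       
:      [ ]                   ┃       
                             ┃       
━━━━━━━━━━━━━━━━━━━━━━━━━━━━━┛       
                                     
                                     
                                     


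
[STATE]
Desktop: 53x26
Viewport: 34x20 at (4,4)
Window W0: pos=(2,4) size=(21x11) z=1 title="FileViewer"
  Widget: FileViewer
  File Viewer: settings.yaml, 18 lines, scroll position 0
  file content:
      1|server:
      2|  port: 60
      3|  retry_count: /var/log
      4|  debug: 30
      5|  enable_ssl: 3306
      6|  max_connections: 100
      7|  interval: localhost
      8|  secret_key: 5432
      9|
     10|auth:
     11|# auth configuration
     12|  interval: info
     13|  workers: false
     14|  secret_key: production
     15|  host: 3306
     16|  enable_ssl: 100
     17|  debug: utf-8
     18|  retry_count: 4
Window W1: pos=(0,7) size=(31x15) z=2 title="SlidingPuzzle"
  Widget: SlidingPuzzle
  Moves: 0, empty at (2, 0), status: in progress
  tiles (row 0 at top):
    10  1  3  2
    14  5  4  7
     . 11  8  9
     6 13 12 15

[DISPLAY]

━━━━━━━━━━━━━━━━━━┓               
FileViewer        ┃               
──────────────────┨               
━━━━━━━━━━━━━━━━━━━━━━━━━━┓       
idingPuzzle               ┃       
──────────────────────────┨       
──┬────┬────┬────┐        ┃       
0 │  1 │  3 │  2 │        ┃       
──┼────┼────┼────┤        ┃       
4 │  5 │  4 │  7 │        ┃       
──┼────┼────┼────┤        ┃       
  │ 11 │  8 │  9 │        ┃       
──┼────┼────┼────┤        ┃       
6 │ 13 │ 12 │ 15 │        ┃       
──┴────┴────┴────┘        ┃       
es: 0                     ┃       
                          ┃       
━━━━━━━━━━━━━━━━━━━━━━━━━━┛       
                                  
                                  


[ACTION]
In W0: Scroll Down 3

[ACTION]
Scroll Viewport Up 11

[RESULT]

                                  
                                  
                                  
                                  
━━━━━━━━━━━━━━━━━━┓               
FileViewer        ┃               
──────────────────┨               
━━━━━━━━━━━━━━━━━━━━━━━━━━┓       
idingPuzzle               ┃       
──────────────────────────┨       
──┬────┬────┬────┐        ┃       
0 │  1 │  3 │  2 │        ┃       
──┼────┼────┼────┤        ┃       
4 │  5 │  4 │  7 │        ┃       
──┼────┼────┼────┤        ┃       
  │ 11 │  8 │  9 │        ┃       
──┼────┼────┼────┤        ┃       
6 │ 13 │ 12 │ 15 │        ┃       
──┴────┴────┴────┘        ┃       
es: 0                     ┃       


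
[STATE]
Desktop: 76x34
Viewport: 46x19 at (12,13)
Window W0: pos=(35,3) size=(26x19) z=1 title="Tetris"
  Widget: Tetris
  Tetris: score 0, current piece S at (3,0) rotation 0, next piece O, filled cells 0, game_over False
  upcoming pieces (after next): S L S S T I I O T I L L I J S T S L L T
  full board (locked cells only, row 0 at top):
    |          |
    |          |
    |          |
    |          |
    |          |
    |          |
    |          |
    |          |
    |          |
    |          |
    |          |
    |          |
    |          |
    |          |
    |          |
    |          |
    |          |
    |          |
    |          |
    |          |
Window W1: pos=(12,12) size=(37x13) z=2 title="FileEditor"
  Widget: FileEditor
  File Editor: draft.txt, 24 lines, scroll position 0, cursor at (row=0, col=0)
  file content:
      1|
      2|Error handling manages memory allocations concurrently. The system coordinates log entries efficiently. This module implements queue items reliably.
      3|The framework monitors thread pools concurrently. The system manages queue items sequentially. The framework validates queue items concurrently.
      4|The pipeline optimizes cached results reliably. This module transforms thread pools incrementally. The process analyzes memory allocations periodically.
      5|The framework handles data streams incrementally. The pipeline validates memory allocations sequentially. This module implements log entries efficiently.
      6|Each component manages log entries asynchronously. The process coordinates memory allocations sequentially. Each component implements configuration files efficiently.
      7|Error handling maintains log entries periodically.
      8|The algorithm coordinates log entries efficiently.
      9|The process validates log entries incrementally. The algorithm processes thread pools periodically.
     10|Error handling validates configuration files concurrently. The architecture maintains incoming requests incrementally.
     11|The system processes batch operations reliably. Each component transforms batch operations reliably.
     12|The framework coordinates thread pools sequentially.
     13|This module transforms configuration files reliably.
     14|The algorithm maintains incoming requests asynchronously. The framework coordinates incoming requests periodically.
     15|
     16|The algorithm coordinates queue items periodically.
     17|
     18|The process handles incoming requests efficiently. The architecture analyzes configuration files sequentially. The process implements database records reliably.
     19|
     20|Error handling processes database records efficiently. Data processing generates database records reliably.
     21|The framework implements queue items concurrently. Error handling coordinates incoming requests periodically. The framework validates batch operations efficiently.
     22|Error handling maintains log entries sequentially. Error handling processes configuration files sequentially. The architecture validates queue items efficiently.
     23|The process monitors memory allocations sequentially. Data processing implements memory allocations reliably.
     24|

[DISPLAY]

┃ FileEditor                        ┃         
┠───────────────────────────────────┨         
┃█                                 ▲┃         
┃Error handling manages memory allo█┃         
┃The framework monitors thread pool░┃         
┃The pipeline optimizes cached resu░┃         
┃The framework handles data streams░┃         
┃Each component manages log entries░┃         
┃Error handling maintains log entri░┃━━━━━━━━━
┃The algorithm coordinates log entr░┃         
┃The process validates log entries ▼┃         
┗━━━━━━━━━━━━━━━━━━━━━━━━━━━━━━━━━━━┛         
                                              
                                              
                                              
                                              
                                              
                                              
                                              


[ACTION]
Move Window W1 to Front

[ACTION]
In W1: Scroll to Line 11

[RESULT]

┃ FileEditor                        ┃         
┠───────────────────────────────────┨         
┃The system processes batch operati▲┃         
┃The framework coordinates thread p░┃         
┃This module transforms configurati░┃         
┃The algorithm maintains incoming r░┃         
┃                                  ░┃         
┃The algorithm coordinates queue it█┃         
┃                                  ░┃━━━━━━━━━
┃The process handles incoming reque░┃         
┃                                  ▼┃         
┗━━━━━━━━━━━━━━━━━━━━━━━━━━━━━━━━━━━┛         
                                              
                                              
                                              
                                              
                                              
                                              
                                              


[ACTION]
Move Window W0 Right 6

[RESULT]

┃ FileEditor                        ┃   │0    
┠───────────────────────────────────┨   │     
┃The system processes batch operati▲┃   │     
┃The framework coordinates thread p░┃   │     
┃This module transforms configurati░┃   │     
┃The algorithm maintains incoming r░┃   │     
┃                                  ░┃   │     
┃The algorithm coordinates queue it█┃   │     
┃                                  ░┃━━━━━━━━━
┃The process handles incoming reque░┃         
┃                                  ▼┃         
┗━━━━━━━━━━━━━━━━━━━━━━━━━━━━━━━━━━━┛         
                                              
                                              
                                              
                                              
                                              
                                              
                                              


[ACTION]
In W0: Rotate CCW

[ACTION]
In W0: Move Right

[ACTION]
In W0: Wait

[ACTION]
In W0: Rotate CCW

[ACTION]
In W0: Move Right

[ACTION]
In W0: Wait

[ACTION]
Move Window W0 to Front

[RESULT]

┃ FileEditor                 ┃          │0    
┠────────────────────────────┃          │     
┃The system processes batch o┃          │     
┃The framework coordinates th┃          │     
┃This module transforms confi┃          │     
┃The algorithm maintains inco┃          │     
┃                            ┃          │     
┃The algorithm coordinates qu┃          │     
┃                            ┗━━━━━━━━━━━━━━━━
┃The process handles incoming reque░┃         
┃                                  ▼┃         
┗━━━━━━━━━━━━━━━━━━━━━━━━━━━━━━━━━━━┛         
                                              
                                              
                                              
                                              
                                              
                                              
                                              


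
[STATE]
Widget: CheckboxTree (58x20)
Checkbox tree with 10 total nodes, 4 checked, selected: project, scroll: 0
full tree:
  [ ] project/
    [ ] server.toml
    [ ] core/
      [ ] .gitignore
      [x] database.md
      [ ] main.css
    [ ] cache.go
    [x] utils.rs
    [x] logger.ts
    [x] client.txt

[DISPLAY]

>[-] project/                                             
   [ ] server.toml                                        
   [-] core/                                              
     [ ] .gitignore                                       
     [x] database.md                                      
     [ ] main.css                                         
   [ ] cache.go                                           
   [x] utils.rs                                           
   [x] logger.ts                                          
   [x] client.txt                                         
                                                          
                                                          
                                                          
                                                          
                                                          
                                                          
                                                          
                                                          
                                                          
                                                          


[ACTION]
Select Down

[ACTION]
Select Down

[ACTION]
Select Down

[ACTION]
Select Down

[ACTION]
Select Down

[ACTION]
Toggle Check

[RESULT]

 [-] project/                                             
   [ ] server.toml                                        
   [-] core/                                              
     [ ] .gitignore                                       
     [x] database.md                                      
>    [x] main.css                                         
   [ ] cache.go                                           
   [x] utils.rs                                           
   [x] logger.ts                                          
   [x] client.txt                                         
                                                          
                                                          
                                                          
                                                          
                                                          
                                                          
                                                          
                                                          
                                                          
                                                          


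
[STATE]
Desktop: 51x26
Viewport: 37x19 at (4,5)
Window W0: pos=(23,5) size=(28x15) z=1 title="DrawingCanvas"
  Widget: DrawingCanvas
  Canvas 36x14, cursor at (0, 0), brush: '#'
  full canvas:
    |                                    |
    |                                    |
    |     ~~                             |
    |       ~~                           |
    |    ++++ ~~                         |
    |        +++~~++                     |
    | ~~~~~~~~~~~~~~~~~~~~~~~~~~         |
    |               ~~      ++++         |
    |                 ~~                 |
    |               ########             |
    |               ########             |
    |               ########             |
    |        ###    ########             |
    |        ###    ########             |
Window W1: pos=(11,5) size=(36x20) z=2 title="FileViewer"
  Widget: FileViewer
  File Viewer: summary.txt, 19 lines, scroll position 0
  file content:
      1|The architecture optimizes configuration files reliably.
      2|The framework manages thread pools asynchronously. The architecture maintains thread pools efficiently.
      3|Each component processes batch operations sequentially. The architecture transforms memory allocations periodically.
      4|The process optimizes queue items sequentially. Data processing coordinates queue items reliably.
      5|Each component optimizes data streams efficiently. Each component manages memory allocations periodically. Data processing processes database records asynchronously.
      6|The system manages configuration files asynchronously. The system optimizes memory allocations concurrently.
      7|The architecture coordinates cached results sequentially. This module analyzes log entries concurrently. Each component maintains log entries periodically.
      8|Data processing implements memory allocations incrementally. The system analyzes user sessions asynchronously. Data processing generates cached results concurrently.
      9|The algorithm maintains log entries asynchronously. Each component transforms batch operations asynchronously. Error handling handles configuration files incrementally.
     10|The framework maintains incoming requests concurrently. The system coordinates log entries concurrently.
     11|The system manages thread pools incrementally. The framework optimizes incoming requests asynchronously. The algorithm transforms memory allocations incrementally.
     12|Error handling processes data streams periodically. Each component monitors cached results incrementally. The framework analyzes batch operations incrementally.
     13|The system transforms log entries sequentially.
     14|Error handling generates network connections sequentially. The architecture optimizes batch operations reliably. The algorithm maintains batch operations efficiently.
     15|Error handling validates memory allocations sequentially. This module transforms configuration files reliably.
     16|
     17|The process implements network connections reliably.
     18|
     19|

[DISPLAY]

       ┏━━━━━━━━━━━━━━━━━━━━━━━━━━━━━
       ┃ FileViewer                  
       ┠─────────────────────────────
       ┃The architecture optimizes co
       ┃The framework manages thread 
       ┃Each component processes batc
       ┃The process optimizes queue i
       ┃Each component optimizes data
       ┃The system manages configurat
       ┃The architecture coordinates 
       ┃Data processing implements me
       ┃The algorithm maintains log e
       ┃The framework maintains incom
       ┃The system manages thread poo
       ┃Error handling processes data
       ┃The system transforms log ent
       ┃Error handling generates netw
       ┃Error handling validates memo
       ┃                             


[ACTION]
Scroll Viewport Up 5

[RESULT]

                                     
                                     
                                     
                                     
                                     
       ┏━━━━━━━━━━━━━━━━━━━━━━━━━━━━━
       ┃ FileViewer                  
       ┠─────────────────────────────
       ┃The architecture optimizes co
       ┃The framework manages thread 
       ┃Each component processes batc
       ┃The process optimizes queue i
       ┃Each component optimizes data
       ┃The system manages configurat
       ┃The architecture coordinates 
       ┃Data processing implements me
       ┃The algorithm maintains log e
       ┃The framework maintains incom
       ┃The system manages thread poo


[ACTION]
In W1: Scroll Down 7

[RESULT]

                                     
                                     
                                     
                                     
                                     
       ┏━━━━━━━━━━━━━━━━━━━━━━━━━━━━━
       ┃ FileViewer                  
       ┠─────────────────────────────
       ┃The process optimizes queue i
       ┃Each component optimizes data
       ┃The system manages configurat
       ┃The architecture coordinates 
       ┃Data processing implements me
       ┃The algorithm maintains log e
       ┃The framework maintains incom
       ┃The system manages thread poo
       ┃Error handling processes data
       ┃The system transforms log ent
       ┃Error handling generates netw


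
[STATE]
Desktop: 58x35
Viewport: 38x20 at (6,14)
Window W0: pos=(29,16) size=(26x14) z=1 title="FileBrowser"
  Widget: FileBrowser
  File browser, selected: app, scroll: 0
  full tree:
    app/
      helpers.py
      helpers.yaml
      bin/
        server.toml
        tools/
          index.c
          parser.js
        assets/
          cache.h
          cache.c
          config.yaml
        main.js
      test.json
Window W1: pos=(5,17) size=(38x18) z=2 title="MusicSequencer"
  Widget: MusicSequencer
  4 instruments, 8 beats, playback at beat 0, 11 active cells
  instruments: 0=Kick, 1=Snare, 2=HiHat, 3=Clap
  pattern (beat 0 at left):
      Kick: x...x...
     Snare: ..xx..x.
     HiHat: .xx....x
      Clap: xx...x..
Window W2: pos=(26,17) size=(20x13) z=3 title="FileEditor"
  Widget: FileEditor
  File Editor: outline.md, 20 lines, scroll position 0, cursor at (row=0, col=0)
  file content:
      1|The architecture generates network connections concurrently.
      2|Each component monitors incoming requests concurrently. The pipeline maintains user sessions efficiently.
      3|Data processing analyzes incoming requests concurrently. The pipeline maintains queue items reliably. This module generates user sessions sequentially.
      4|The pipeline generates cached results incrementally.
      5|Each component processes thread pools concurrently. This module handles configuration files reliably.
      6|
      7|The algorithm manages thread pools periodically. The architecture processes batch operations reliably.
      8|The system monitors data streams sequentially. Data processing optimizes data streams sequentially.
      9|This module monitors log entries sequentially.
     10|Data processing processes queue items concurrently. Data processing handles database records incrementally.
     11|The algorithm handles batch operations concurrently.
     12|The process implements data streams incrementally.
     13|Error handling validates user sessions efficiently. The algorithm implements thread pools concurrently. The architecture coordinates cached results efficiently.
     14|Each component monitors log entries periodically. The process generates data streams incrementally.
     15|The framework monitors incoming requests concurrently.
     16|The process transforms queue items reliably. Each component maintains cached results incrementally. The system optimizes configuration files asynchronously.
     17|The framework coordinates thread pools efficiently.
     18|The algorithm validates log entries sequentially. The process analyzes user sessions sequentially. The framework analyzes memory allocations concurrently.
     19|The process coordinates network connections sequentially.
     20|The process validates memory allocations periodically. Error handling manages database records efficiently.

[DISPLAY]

                                      
                                      
                       ┏━━━━━━━━━━━━━━
━━━━━━━━━━━━━━━━━━━━┏━━━━━━━━━━━━━━━━━
 MusicSequencer     ┃ FileEditor      
────────────────────┠─────────────────
      ▼1234567      ┃█he architecture 
  Kick█···█···      ┃Each component mo
 Snare··██··█·      ┃Data processing a
 HiHat·██····█      ┃The pipeline gene
  Clap██···█··      ┃Each component pr
                    ┃                 
                    ┃The algorithm man
                    ┃The system monito
                    ┃This module monit
                    ┗━━━━━━━━━━━━━━━━━
                                    ┃ 
                                    ┃ 
                                    ┃ 
                                    ┃ 


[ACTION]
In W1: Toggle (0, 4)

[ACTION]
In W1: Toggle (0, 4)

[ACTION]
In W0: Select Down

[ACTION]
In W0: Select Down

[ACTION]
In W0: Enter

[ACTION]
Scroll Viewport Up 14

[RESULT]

                                      
                                      
                                      
                                      
                                      
                                      
                                      
                                      
                                      
                                      
                                      
                                      
                                      
                                      
                                      
                                      
                       ┏━━━━━━━━━━━━━━
━━━━━━━━━━━━━━━━━━━━┏━━━━━━━━━━━━━━━━━
 MusicSequencer     ┃ FileEditor      
────────────────────┠─────────────────


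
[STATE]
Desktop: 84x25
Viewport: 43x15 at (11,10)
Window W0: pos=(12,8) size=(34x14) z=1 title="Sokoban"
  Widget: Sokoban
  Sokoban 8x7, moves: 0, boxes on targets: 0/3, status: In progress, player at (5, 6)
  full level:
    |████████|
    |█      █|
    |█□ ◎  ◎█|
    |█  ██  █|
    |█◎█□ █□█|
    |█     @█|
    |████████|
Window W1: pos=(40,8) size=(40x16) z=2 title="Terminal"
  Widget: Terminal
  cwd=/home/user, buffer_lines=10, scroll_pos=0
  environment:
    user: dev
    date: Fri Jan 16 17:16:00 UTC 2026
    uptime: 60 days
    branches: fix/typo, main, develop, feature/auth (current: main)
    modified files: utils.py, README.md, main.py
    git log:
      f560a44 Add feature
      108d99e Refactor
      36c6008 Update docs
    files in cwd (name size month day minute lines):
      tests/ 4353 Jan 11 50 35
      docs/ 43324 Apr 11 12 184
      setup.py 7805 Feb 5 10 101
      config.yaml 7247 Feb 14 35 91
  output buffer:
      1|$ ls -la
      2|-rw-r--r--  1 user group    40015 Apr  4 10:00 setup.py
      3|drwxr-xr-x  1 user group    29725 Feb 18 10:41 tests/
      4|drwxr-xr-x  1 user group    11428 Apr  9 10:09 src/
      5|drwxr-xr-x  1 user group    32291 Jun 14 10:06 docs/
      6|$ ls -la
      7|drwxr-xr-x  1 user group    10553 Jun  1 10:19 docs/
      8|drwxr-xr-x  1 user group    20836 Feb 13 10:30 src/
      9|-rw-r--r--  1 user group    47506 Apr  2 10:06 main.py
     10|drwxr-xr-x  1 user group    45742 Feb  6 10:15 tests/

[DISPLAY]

 ┠───────────────────────────┠─────────────
 ┃████████                   ┃$ ls -la     
 ┃█      █                   ┃-rw-r--r--  1
 ┃█□ ◎  ◎█                   ┃drwxr-xr-x  1
 ┃█  ██  █                   ┃drwxr-xr-x  1
 ┃█◎█□ █□█                   ┃drwxr-xr-x  1
 ┃█     @█                   ┃$ ls -la     
 ┃████████                   ┃drwxr-xr-x  1
 ┃Moves: 0  0/3              ┃drwxr-xr-x  1
 ┃                           ┃-rw-r--r--  1
 ┃                           ┃drwxr-xr-x  1
 ┗━━━━━━━━━━━━━━━━━━━━━━━━━━━┃$ █          
                             ┃             
                             ┗━━━━━━━━━━━━━
                                           


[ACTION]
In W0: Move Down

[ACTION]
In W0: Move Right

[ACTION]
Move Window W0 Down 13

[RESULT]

                             ┠─────────────
 ┏━━━━━━━━━━━━━━━━━━━━━━━━━━━┃$ ls -la     
 ┃ Sokoban                   ┃-rw-r--r--  1
 ┠───────────────────────────┃drwxr-xr-x  1
 ┃████████                   ┃drwxr-xr-x  1
 ┃█      █                   ┃drwxr-xr-x  1
 ┃█□ ◎  ◎█                   ┃$ ls -la     
 ┃█  ██  █                   ┃drwxr-xr-x  1
 ┃█◎█□ █□█                   ┃drwxr-xr-x  1
 ┃█     @█                   ┃-rw-r--r--  1
 ┃████████                   ┃drwxr-xr-x  1
 ┃Moves: 0  0/3              ┃$ █          
 ┃                           ┃             
 ┃                           ┗━━━━━━━━━━━━━
 ┗━━━━━━━━━━━━━━━━━━━━━━━━━━━━━━━━┛        


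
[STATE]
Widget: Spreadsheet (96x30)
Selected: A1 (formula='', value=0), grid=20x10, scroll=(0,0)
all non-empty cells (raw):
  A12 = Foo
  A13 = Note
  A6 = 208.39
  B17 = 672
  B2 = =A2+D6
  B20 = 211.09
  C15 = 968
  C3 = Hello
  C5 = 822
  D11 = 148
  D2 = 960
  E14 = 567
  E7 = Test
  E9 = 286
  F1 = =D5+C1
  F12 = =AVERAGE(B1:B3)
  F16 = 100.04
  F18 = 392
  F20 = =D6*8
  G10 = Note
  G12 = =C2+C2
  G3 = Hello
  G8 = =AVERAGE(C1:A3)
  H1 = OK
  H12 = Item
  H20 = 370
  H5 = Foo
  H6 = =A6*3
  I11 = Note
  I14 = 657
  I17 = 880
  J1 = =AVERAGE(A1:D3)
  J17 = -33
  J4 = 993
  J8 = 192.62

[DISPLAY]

A1:                                                                                             
       A       B       C       D       E       F       G       H       I       J                
------------------------------------------------------------------------------------------------
  1      [0]       0       0       0       0       0       0OK             0   87.27            
  2        0       0       0     960       0       0       0       0       0       0            
  3        0       0Hello          0       0       0Hello          0       0       0            
  4        0       0       0       0       0       0       0       0       0     993            
  5        0       0     822       0       0       0       0Foo            0       0            
  6   208.39       0       0       0       0       0       0  625.17       0       0            
  7        0       0       0       0Test           0       0       0       0       0            
  8        0       0       0       0       0       0       0       0       0  192.62            
  9        0       0       0       0     286       0       0       0       0       0            
 10        0       0       0       0       0       0Note           0       0       0            
 11        0       0       0     148       0       0       0       0Note           0            
 12 Foo            0       0       0       0       0       0Item           0       0            
 13 Note           0       0       0       0       0       0       0       0       0            
 14        0       0       0       0     567       0       0       0     657       0            
 15        0       0     968       0       0       0       0       0       0       0            
 16        0       0       0       0       0  100.04       0       0       0       0            
 17        0     672       0       0       0       0       0       0     880     -33            
 18        0       0       0       0       0     392       0       0       0       0            
 19        0       0       0       0       0       0       0       0       0       0            
 20        0  211.09       0       0       0       0       0     370       0       0            
                                                                                                
                                                                                                
                                                                                                
                                                                                                
                                                                                                
                                                                                                
                                                                                                


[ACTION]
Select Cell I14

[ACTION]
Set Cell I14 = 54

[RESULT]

I14: 54                                                                                         
       A       B       C       D       E       F       G       H       I       J                
------------------------------------------------------------------------------------------------
  1        0       0       0       0       0       0       0OK             0   87.27            
  2        0       0       0     960       0       0       0       0       0       0            
  3        0       0Hello          0       0       0Hello          0       0       0            
  4        0       0       0       0       0       0       0       0       0     993            
  5        0       0     822       0       0       0       0Foo            0       0            
  6   208.39       0       0       0       0       0       0  625.17       0       0            
  7        0       0       0       0Test           0       0       0       0       0            
  8        0       0       0       0       0       0       0       0       0  192.62            
  9        0       0       0       0     286       0       0       0       0       0            
 10        0       0       0       0       0       0Note           0       0       0            
 11        0       0       0     148       0       0       0       0Note           0            
 12 Foo            0       0       0       0       0       0Item           0       0            
 13 Note           0       0       0       0       0       0       0       0       0            
 14        0       0       0       0     567       0       0       0    [54]       0            
 15        0       0     968       0       0       0       0       0       0       0            
 16        0       0       0       0       0  100.04       0       0       0       0            
 17        0     672       0       0       0       0       0       0     880     -33            
 18        0       0       0       0       0     392       0       0       0       0            
 19        0       0       0       0       0       0       0       0       0       0            
 20        0  211.09       0       0       0       0       0     370       0       0            
                                                                                                
                                                                                                
                                                                                                
                                                                                                
                                                                                                
                                                                                                
                                                                                                
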